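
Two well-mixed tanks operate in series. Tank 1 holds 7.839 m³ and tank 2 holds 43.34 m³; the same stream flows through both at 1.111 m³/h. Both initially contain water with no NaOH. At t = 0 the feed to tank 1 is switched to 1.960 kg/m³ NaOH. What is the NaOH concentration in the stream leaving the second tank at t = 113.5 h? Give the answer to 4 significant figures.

1.830 kg/m³

Each tank obeys Vᵢ dCᵢ/dt = Q(Cᵢ₋₁ − Cᵢ), so τᵢ = Vᵢ/Q.
τ₁ = 7.839/1.111 = 7.05581 h; τ₂ = 43.34/1.111 = 39.0099 h.
Solving the cascade with C₁(0)=C₂(0)=0 gives C₂(t) = C_in[1 − (τ₁ e^(−t/τ₁) − τ₂ e^(−t/τ₂))/(τ₁ − τ₂)].
At t = 113.5: e^(−t/τ₁) = 1.03257e-07, e^(−t/τ₂) = 0.0545020.
C₂ = 1.960·[1 − (7.05581·1.03257e-07 − 39.0099·0.0545020)/(-31.9541)] = 1.960·0.933463 = 1.82959 kg/m³.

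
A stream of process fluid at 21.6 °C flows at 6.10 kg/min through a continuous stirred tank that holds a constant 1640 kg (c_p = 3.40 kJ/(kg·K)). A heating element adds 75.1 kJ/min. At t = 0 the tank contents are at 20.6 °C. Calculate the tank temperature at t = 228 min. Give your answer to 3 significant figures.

M c_p dT/dt = ṁ c_p (T_in − T) + Q̇.
τ = M/ṁ = 268.85 min; T_ss = T_in + Q̇/(ṁ c_p) = 21.6 + 75.1/(6.10·3.40) = 25.221 °C.
Integrating: T(t) = T_ss + (T₀ − T_ss) e^(−t/τ).
T(228) = 25.221 + (-4.6210)·e^(−228/268.85) = 25.221 + (-4.6210)·0.42825 = 23.242 °C.

23.2 °C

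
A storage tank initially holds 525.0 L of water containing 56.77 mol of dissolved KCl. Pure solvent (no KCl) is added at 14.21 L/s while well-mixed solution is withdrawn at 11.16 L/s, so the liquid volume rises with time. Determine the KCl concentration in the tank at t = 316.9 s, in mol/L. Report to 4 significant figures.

0.0008341 mol/L

Let m(t) be the amount of KCl. Volume: V(t) = V₀ + (Q_in − Q_out) t = 525.0 + 3.05000 t; V(316.9) = 1491.55 L.
Solute balance: dm/dt = 0 − Q_out C = −Q_out m/V(t).
dm/m = −Q_out dt/(V₀ + 3.05000 t); integrating gives ln(m/m₀) = −(Q_out/(Q_in−Q_out)) ln(V/V₀).
m = m₀ (V₀/V)^(Q_out/(Q_in−Q_out)) = 56.77 × (525.0/1491.55)^(3.65902) = 1.24405 mol.
C = m/V = 1.24405/1491.55 = 0.000834070 mol/L.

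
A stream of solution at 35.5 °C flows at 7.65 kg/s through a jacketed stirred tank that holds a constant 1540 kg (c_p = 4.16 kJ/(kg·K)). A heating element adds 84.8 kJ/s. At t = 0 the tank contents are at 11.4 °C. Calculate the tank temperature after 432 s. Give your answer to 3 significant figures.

35.0 °C

First-law balance (no shaft work): M c_p dT/dt = ṁ c_p (T_in − T) + 84.8.
Rearrange: dT/dt = (T_ss − T)/τ with τ = M/ṁ = 201.31 s and T_ss = T_in + Q̇/(ṁ c_p) = 38.165 °C.
Solution: T(t) = T_ss + (T₀ − T_ss) e^(−t/τ).
T(432) = 38.165 + (-26.765)·e^(−432/201.31) = 38.165 + (-26.765)·0.11695 = 35.034 °C.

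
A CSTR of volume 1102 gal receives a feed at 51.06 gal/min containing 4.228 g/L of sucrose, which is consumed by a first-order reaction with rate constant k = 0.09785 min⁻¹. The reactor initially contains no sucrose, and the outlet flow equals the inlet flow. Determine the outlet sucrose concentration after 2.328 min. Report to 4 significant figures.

V dC/dt = Q(C_in − C) − k V C.
dC/dt = (Q/V) C_in − (Q/V + k) C; effective rate a = Q/V + k = 0.0463339 + 0.09785 = 0.144184 min⁻¹.
C_ss = Q C_in/(Q + kV) = 1.35868 g/L; C(t) = C_ss + (C₀ − C_ss) e^(−a t).
C(2.328) = 1.35868 + (-1.35868)·e^(−0.144184·2.328) = 1.35868 + (-1.35868)·0.714866 = 0.387406 g/L.

0.3874 g/L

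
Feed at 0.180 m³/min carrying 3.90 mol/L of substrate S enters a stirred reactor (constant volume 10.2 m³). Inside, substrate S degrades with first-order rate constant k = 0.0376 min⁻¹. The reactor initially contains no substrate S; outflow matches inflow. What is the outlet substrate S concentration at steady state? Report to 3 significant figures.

1.25 mol/L

Species balance: V dC/dt = Q C_in − Q C − k V C.
At steady state: 0 = Q C_in − (Q + kV) C_ss, so C_ss = Q C_in/(Q + kV).
C_ss = 0.180·3.90/(0.180 + 0.0376·10.2) = 0.70200/0.56352 = 1.2457 mol/L.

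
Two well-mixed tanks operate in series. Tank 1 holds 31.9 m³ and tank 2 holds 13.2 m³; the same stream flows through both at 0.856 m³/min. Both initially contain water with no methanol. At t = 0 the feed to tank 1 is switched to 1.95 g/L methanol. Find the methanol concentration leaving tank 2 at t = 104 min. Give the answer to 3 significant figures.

1.75 g/L

Each tank obeys Vᵢ dCᵢ/dt = Q(Cᵢ₋₁ − Cᵢ), so τᵢ = Vᵢ/Q.
τ₁ = 31.9/0.856 = 37.266 min; τ₂ = 13.2/0.856 = 15.421 min.
Solving the cascade with C₁(0)=C₂(0)=0 gives C₂(t) = C_in[1 − (τ₁ e^(−t/τ₁) − τ₂ e^(−t/τ₂))/(τ₁ − τ₂)].
At t = 104: e^(−t/τ₁) = 0.061377, e^(−t/τ₂) = 0.0011776.
C₂ = 1.95·[1 − (37.266·0.061377 − 15.421·0.0011776)/(21.846)] = 1.95·0.89613 = 1.7475 g/L.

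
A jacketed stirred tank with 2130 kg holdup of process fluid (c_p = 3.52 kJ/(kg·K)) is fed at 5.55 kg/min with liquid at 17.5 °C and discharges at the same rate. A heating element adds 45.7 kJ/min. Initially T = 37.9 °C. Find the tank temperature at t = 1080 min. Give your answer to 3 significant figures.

20.9 °C

M c_p dT/dt = ṁ c_p (T_in − T) + Q̇.
τ = M/ṁ = 383.78 min; T_ss = T_in + Q̇/(ṁ c_p) = 17.5 + 45.7/(5.55·3.52) = 19.839 °C.
This is linear first-order; T(t) = T_ss + (T₀ − T_ss) e^(−t/τ).
T(1080) = 19.839 + (18.061)·e^(−1080/383.78) = 19.839 + (18.061)·0.059960 = 20.922 °C.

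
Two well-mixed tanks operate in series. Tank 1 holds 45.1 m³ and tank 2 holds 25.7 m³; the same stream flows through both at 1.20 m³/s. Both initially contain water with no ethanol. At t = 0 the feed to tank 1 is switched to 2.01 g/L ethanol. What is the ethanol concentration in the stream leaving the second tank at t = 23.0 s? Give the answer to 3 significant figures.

Species balance on tank i: dCᵢ/dt = (Cᵢ₋₁ − Cᵢ)/τᵢ with τᵢ = Vᵢ/Q.
τ₁ = 45.1/1.20 = 37.583 s; τ₂ = 25.7/1.20 = 21.417 s.
Tank 1: C₁ = C_in(1 − e^(−t/τ₁)). Tank 2 (τ₁ ≠ τ₂): C₂ = C_in[1 − (τ₁ e^(−t/τ₁) − τ₂ e^(−t/τ₂))/(τ₁ − τ₂)].
At t = 23.0: e^(−t/τ₁) = 0.54228, e^(−t/τ₂) = 0.34166.
C₂ = 2.01·[1 − (37.583·0.54228 − 21.417·0.34166)/(16.167)] = 2.01·0.19196 = 0.38583 g/L.

0.386 g/L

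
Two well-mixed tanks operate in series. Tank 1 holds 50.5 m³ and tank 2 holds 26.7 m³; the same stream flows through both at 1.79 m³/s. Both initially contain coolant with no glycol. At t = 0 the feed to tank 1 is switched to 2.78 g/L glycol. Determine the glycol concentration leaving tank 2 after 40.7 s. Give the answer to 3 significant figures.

1.59 g/L

Each tank obeys Vᵢ dCᵢ/dt = Q(Cᵢ₋₁ − Cᵢ), so τᵢ = Vᵢ/Q.
τ₁ = 50.5/1.79 = 28.212 s; τ₂ = 26.7/1.79 = 14.916 s.
Solving the cascade with C₁(0)=C₂(0)=0 gives C₂(t) = C_in[1 − (τ₁ e^(−t/τ₁) − τ₂ e^(−t/τ₂))/(τ₁ − τ₂)].
At t = 40.7: e^(−t/τ₁) = 0.23630, e^(−t/τ₂) = 0.065312.
C₂ = 2.78·[1 − (28.212·0.23630 − 14.916·0.065312)/(13.296)] = 2.78·0.57187 = 1.5898 g/L.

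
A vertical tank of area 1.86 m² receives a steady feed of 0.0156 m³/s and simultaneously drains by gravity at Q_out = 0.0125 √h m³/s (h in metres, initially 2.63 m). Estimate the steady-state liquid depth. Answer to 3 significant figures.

A dh/dt = Q_in − 0.0125 √h. Steady state requires inflow = outflow:
Q_in = 0.0125 √h_ss ⇒ √h_ss = 0.0156/0.0125 = 1.2480.
h_ss = 1.2480² = 1.5575 m. (Since h₀ = 2.63 m > h_ss, the level will fall toward this value.)

1.56 m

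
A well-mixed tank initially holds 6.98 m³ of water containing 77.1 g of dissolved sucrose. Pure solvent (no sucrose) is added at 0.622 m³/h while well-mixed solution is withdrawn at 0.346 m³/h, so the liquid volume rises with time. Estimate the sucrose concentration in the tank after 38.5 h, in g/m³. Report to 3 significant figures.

Let m(t) be the amount of sucrose. Volume: V(t) = V₀ + (Q_in − Q_out) t = 6.98 + 0.27600 t; V(38.5) = 17.606 m³.
Solute balance: dm/dt = 0 − Q_out C = −Q_out m/V(t).
Separate: dm/m = −Q_out dt/V(t) ⇒ ln(m/m₀) = −(Q_out/(Q_in−Q_out)) ln(V/V₀).
m = m₀ (V₀/V)^(Q_out/(Q_in−Q_out)) = 77.1 × (6.98/17.606)^(1.2536) = 24.174 g.
C = m/V = 24.174/17.606 = 1.3730 g/m³.

1.37 g/m³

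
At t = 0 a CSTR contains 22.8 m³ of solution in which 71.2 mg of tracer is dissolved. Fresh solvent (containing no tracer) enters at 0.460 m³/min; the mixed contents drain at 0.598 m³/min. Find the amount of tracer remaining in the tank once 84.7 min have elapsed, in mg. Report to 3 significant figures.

Let m(t) be the amount of tracer. Volume: V(t) = V₀ + (Q_in − Q_out) t = 22.8 − 0.13800 t; V(84.7) = 11.111 m³.
Solute balance: dm/dt = 0 − Q_out C = −Q_out m/V(t).
Separate: dm/m = −Q_out dt/V(t) ⇒ ln(m/m₀) = −(Q_out/(Q_in−Q_out)) ln(V/V₀).
m = m₀ (V₀/V)^(Q_out/(Q_in−Q_out)) = 71.2 × (22.8/11.111)^(-4.3333) = 3.1605 mg.

3.16 mg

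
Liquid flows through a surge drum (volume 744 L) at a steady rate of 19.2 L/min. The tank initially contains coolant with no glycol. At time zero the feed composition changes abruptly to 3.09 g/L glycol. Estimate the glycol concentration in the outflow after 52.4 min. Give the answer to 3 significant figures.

Unsteady species balance (constant V, well mixed): V dC/dt = Q(C_in − C).
Rewrite as dC/dt + C/τ = C_in/τ, τ = V/Q = 38.750 min.
Solution: C(t) = C_in + (C₀ − C_in) e^(−t/τ).
C(52.4) = 3.09 + (0 − 3.09)·e^(−52.4/38.750) = 3.09 + (-3.0900)·0.25866 = 2.2908 g/L.

2.29 g/L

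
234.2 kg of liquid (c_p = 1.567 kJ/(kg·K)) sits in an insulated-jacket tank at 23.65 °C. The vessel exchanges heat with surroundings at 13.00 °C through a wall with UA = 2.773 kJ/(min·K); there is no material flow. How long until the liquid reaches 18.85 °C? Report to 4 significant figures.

79.29 min

M c_p dT/dt = −UA(T − T_amb).
τ = M c_p/UA = 132.345 min; T_ss = T_amb = 13.0000 °C.
T(t) = T_ss + (T₀ − T_ss)e^(−t/τ); set T = 18.85:
t = −τ ln[(T − T_ss)/(T₀ − T_ss)] = −132.345 · ln(0.549296) = 79.2900 min.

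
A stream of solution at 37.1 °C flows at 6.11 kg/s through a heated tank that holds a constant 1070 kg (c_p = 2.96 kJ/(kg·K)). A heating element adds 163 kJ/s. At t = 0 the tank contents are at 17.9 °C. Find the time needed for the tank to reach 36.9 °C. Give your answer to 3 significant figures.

196 s

Energy balance: M c_p dT/dt = ṁ c_p (T_in − T) + 163.
τ = M/ṁ = 175.12 s; T_ss = T_in + Q̇/(ṁ c_p) = 46.113 °C.
T(t) = T_ss + (T₀ − T_ss) e^(−t/τ). Set T = 36.9:
e^(−t/τ) = (36.9 − 46.113)/(17.9 − 46.113) = 0.32654
t = −175.12 · ln(0.32654) = 196.00 s.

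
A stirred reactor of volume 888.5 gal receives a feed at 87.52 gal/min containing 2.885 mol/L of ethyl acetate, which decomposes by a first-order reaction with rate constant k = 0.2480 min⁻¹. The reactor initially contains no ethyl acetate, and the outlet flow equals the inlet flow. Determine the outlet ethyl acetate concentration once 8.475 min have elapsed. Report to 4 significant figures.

0.7766 mol/L

Accumulation = in − out − consumed: V dC/dt = Q C_in − Q C − k V C.
dC/dt = (Q/V) C_in − (Q/V + k) C; effective rate a = Q/V + k = 0.0985031 + 0.2480 = 0.346503 min⁻¹.
C_ss = Q C_in/(Q + kV) = 0.820141 mol/L; C(t) = C_ss + (C₀ − C_ss) e^(−a t).
C(8.475) = 0.820141 + (-0.820141)·e^(−0.346503·8.475) = 0.820141 + (-0.820141)·0.0530450 = 0.776637 mol/L.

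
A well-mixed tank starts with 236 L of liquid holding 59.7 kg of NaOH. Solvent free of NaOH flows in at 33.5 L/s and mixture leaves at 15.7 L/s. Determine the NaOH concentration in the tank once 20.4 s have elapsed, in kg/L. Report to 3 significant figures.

0.0438 kg/L

Total volume: dV/dt = Q_in − Q_out = 17.800 L/s, so V(t) = 236 + 17.800 t and V(20.4) = 599.12 L.
No NaOH enters, so dm/dt = −Q_out · (m/V).
dm/m = −Q_out dt/(V₀ + 17.800 t); integrating gives ln(m/m₀) = −(Q_out/(Q_in−Q_out)) ln(V/V₀).
m = m₀ (V₀/V)^(Q_out/(Q_in−Q_out)) = 59.7 × (236/599.12)^(0.88202) = 26.249 kg.
C = m/V = 26.249/599.12 = 0.043812 kg/L.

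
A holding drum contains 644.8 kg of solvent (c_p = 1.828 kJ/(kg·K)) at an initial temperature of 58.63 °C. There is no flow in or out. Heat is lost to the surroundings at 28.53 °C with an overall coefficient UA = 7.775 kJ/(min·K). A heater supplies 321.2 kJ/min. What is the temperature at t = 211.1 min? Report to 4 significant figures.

67.06 °C

M c_p dT/dt = −UA(T − T_amb) + Q̇.
dT/dt = (T_ss − T)/τ with T_ss = T_amb + Q̇/UA = 28.53 + 321.2/7.775 = 69.8419 °C, τ = M c_p/UA = 644.8·1.828/7.775 = 151.601 min.
Integrating: T(t) = T_ss + (T₀ − T_ss) e^(−t/τ).
T(211.1) = 69.8419 + (-11.2119)·0.248460 = 67.0562 °C.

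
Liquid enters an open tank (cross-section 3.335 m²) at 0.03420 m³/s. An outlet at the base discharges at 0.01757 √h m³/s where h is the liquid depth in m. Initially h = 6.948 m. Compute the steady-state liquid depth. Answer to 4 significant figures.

3.789 m

Mass balance (ρ constant): A dh/dt = Q_in − 0.01757 √h. At steady state dh/dt = 0:
Q_in = 0.01757 √h_ss ⇒ √h_ss = 0.03420/0.01757 = 1.94650.
h_ss = 1.94650² = 3.78886 m. (Since h₀ = 6.948 m > h_ss, the level will fall toward this value.)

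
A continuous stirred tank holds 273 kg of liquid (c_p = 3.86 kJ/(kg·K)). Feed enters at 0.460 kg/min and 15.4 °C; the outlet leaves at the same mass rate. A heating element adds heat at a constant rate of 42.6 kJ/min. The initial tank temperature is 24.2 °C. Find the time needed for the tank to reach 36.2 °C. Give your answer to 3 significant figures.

Heat balance on the well-mixed liquid: M c_p dT/dt = ṁ c_p (T_in − T) + 42.6.
τ = M/ṁ = 593.48 min; T_ss = T_in + Q̇/(ṁ c_p) = 39.392 °C.
T(t) = T_ss + (T₀ − T_ss) e^(−t/τ). Set T = 36.2:
e^(−t/τ) = (36.2 − 39.392)/(24.2 − 39.392) = 0.21010
t = −593.48 · ln(0.21010) = 925.91 min.

926 min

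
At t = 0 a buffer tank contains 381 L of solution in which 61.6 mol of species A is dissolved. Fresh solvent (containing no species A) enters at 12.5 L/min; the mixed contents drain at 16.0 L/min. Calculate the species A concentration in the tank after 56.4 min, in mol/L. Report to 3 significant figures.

Total volume: dV/dt = Q_in − Q_out = -3.5000 L/min, so V(t) = 381 − 3.5000 t and V(56.4) = 183.60 L.
No species A enters, so dm/dt = −Q_out · (m/V).
dm/m = −Q_out dt/(V₀ − 3.5000 t); integrating gives ln(m/m₀) = −(Q_out/(Q_in−Q_out)) ln(V/V₀).
m = m₀ (V₀/V)^(Q_out/(Q_in−Q_out)) = 61.6 × (381/183.60)^(-4.5714) = 2.1888 mol.
C = m/V = 2.1888/183.60 = 0.011921 mol/L.

0.0119 mol/L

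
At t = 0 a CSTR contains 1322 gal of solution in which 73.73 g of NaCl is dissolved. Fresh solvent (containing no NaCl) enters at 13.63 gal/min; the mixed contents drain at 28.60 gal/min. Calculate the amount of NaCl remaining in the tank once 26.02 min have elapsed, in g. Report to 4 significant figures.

Total volume: dV/dt = Q_in − Q_out = -14.9700 gal/min, so V(t) = 1322 − 14.9700 t and V(26.02) = 932.481 gal.
Species balance (pure solvent in): dm/dt = −Q_out · m/V(t).
dm/m = −Q_out dt/(V₀ − 14.9700 t); integrating gives ln(m/m₀) = −(Q_out/(Q_in−Q_out)) ln(V/V₀).
m = m₀ (V₀/V)^(Q_out/(Q_in−Q_out)) = 73.73 × (1322/932.481)^(-1.91049) = 37.8469 g.

37.85 g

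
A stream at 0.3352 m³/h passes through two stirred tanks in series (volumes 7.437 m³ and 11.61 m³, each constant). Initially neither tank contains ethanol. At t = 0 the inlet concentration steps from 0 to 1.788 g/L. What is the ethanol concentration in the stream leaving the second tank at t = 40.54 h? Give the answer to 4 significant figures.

0.7574 g/L

Time constants: τᵢ = Vᵢ/Q for each well-mixed tank.
τ₁ = 7.437/0.3352 = 22.1868 h; τ₂ = 11.61/0.3352 = 34.6360 h.
Solving the cascade with C₁(0)=C₂(0)=0 gives C₂(t) = C_in[1 − (τ₁ e^(−t/τ₁) − τ₂ e^(−t/τ₂))/(τ₁ − τ₂)].
At t = 40.54: e^(−t/τ₁) = 0.160861, e^(−t/τ₂) = 0.310225.
C₂ = 1.788·[1 − (22.1868·0.160861 − 34.6360·0.310225)/(-12.4493)] = 1.788·0.423582 = 0.757365 g/L.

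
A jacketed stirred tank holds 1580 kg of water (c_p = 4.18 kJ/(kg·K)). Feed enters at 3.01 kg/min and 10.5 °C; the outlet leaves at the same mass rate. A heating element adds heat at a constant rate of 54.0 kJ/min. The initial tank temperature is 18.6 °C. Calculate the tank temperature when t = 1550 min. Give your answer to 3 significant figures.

15.0 °C

M c_p dT/dt = ṁ c_p (T_in − T) + Q̇.
Rearrange: dT/dt = (T_ss − T)/τ with τ = M/ṁ = 524.92 min and T_ss = T_in + Q̇/(ṁ c_p) = 14.792 °C.
Solution: T(t) = T_ss + (T₀ − T_ss) e^(−t/τ).
T(1550) = 14.792 + (3.8081)·e^(−1550/524.92) = 14.792 + (3.8081)·0.052191 = 14.991 °C.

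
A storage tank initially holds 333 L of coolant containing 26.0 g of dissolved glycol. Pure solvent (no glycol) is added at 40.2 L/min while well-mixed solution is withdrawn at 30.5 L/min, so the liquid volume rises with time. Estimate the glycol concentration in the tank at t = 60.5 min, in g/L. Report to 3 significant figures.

0.00116 g/L

Total volume: dV/dt = Q_in − Q_out = 9.7000 L/min, so V(t) = 333 + 9.7000 t and V(60.5) = 919.85 L.
No glycol enters, so dm/dt = −Q_out · (m/V).
dm/m = −Q_out dt/(V₀ + 9.7000 t); integrating gives ln(m/m₀) = −(Q_out/(Q_in−Q_out)) ln(V/V₀).
m = m₀ (V₀/V)^(Q_out/(Q_in−Q_out)) = 26.0 × (333/919.85)^(3.1443) = 1.0653 g.
C = m/V = 1.0653/919.85 = 0.0011581 g/L.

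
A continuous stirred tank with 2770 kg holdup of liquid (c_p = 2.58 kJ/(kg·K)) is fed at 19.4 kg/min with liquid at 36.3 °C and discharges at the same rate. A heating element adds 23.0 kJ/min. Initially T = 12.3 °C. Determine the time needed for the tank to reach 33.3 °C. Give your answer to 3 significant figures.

Heat balance on the well-mixed liquid: M c_p dT/dt = ṁ c_p (T_in − T) + 23.0.
τ = M/ṁ = 142.78 min; T_ss = T_in + Q̇/(ṁ c_p) = 36.760 °C.
T(t) = T_ss + (T₀ − T_ss) e^(−t/τ). Set T = 33.3:
e^(−t/τ) = (33.3 − 36.760)/(12.3 − 36.760) = 0.14144
t = −142.78 · ln(0.14144) = 279.27 min.

279 min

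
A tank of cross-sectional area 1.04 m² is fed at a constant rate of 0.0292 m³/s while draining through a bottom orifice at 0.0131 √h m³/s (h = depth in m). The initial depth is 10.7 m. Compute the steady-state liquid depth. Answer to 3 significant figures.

Volume balance on the tank: A dh/dt = Q_in − 0.0131 √h. At steady state dh/dt = 0:
Q_in = 0.0131 √h_ss ⇒ √h_ss = 0.0292/0.0131 = 2.2290.
h_ss = 2.2290² = 4.9685 m. (Since h₀ = 10.7 m > h_ss, the level will fall toward this value.)

4.97 m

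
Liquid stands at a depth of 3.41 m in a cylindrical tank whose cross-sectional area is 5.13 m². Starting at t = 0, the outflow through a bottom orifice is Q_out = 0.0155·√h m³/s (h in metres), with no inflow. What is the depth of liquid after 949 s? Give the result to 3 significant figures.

0.171 m

A dh/dt = −Q_out = −0.0155 √h.
This is separable: 2 d(√h)/dt = −0.0155/A, so √h = √h₀ − (0.0155/(2A)) t.
√h = √3.41 − 0.0155·949/(2·5.13) = 1.8466 − 1.4337 = 0.41294.
h = 0.41294² = 0.17052 m.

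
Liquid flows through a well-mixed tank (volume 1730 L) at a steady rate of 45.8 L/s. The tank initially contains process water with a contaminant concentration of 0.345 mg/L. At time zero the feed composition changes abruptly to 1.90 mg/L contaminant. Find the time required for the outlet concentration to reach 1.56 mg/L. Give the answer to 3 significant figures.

Species balance: V dC/dt = Q(C_in − C) ⇒ τ = V/Q = 37.773 s.
C(t) = C_in + (C₀ − C_in) e^(−t/τ). Set C = 1.56 and solve for t:
e^(−t/τ) = (C − C_in)/(C₀ − C_in) = (1.56 − 1.90)/(0.345 − 1.90) = 0.21865
t = −τ ln(…) = 37.773 × 1.5203 = 57.426 s.

57.4 s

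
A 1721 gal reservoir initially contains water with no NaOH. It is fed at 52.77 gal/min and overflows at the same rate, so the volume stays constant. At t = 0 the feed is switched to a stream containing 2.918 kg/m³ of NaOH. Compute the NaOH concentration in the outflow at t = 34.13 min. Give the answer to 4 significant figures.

1.893 kg/m³

Transient balance on the dissolved component: V dC/dt = Q(C_in − C).
Rewrite as dC/dt + C/τ = C_in/τ, τ = V/Q = 32.6132 min.
C approaches C_in exponentially: C(t) = C_in + (C₀ − C_in) e^(−t/τ).
C(34.13) = 2.918 + (0 − 2.918)·e^(−34.13/32.6132) = 2.918 + (-2.91800)·0.351162 = 1.89331 kg/m³.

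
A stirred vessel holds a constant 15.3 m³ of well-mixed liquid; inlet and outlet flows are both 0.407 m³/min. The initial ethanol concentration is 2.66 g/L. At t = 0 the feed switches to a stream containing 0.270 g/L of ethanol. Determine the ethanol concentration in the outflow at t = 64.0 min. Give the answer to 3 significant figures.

Unsteady species balance (constant V, well mixed): V dC/dt = Q(C_in − C).
So dC/dt = (C_in − C)/τ with τ = V/Q = 15.3/0.407 = 37.592 min.
Integrating: C(t) = C_in + (C₀ − C_in) e^(−t/τ).
C(64.0) = 0.270 + (2.66 − 0.270)·e^(−64.0/37.592) = 0.270 + (2.3900)·0.18223 = 0.70553 g/L.

0.706 g/L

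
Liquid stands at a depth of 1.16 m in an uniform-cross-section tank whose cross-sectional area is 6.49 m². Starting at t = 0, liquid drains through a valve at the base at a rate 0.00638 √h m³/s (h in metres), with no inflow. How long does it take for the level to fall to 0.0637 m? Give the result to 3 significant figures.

1680 s

Accumulation of liquid (constant cross-section A): A dh/dt = −0.00638 √h.
∫ h^(−1/2) dh = −(0.00638/A) ∫ dt, giving 2√h = 2√h₀ − (0.00638/A) t.
t = 2A(√h₀ − √h)/0.00638 = 2·6.49·(√1.16 − √0.0637)/0.00638
  = 12.980 × (1.0770 − 0.25239) / 0.00638 = 1677.7 s.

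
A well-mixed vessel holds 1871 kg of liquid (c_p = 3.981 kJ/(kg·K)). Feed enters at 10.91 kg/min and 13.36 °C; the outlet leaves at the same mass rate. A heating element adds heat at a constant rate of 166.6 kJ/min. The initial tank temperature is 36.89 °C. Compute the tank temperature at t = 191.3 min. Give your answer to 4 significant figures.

M c_p dT/dt = ṁ c_p (T_in − T) + Q̇.
τ = M/ṁ = 171.494 min; T_ss = T_in + Q̇/(ṁ c_p) = 13.36 + 166.6/(10.91·3.981) = 17.1958 °C.
T approaches T_ss exponentially: T(t) = T_ss + (T₀ − T_ss) e^(−t/τ).
T(191.3) = 17.1958 + (19.6942)·e^(−191.3/171.494) = 17.1958 + (19.6942)·0.327754 = 23.6507 °C.

23.65 °C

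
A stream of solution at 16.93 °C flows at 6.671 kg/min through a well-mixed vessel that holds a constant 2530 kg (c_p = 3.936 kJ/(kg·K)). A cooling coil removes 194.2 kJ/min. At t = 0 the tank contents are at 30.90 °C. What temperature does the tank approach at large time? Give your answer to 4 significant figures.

M c_p dT/dt = ṁ c_p (T_in − T) − Q̇.
At steady state dT/dt = 0 ⇒ T_ss = T_in − Q̇/(ṁ c_p) = 16.93 − 194.2/(6.671·3.936) = 9.53389 °C.

9.534 °C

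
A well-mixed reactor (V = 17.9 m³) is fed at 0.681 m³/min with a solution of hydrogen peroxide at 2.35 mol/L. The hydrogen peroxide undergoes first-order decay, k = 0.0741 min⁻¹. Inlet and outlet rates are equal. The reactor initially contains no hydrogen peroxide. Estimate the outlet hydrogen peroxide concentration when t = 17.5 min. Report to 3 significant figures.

0.685 mol/L

V dC/dt = Q(C_in − C) − k V C.
dC/dt = (Q/V) C_in − (Q/V + k) C; effective rate a = Q/V + k = 0.038045 + 0.0741 = 0.11214 min⁻¹.
C_ss = Q C_in/(Q + kV) = 0.79723 mol/L; C(t) = C_ss + (C₀ − C_ss) e^(−a t).
C(17.5) = 0.79723 + (-0.79723)·e^(−0.11214·17.5) = 0.79723 + (-0.79723)·0.14050 = 0.68522 mol/L.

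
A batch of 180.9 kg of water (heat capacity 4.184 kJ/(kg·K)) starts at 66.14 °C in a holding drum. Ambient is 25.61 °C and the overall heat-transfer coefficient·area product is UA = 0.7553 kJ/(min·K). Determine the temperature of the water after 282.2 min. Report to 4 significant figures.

56.19 °C

Lumped-capacitance energy balance: M c_p dT/dt = UA(T_amb − T).
dT/dt = (T_ss − T)/τ with T_ss = T_amb = 25.6100 °C, τ = M c_p/UA = 180.9·4.184/0.7553 = 1002.10 min.
Solution: T(t) = T_ss + (T₀ − T_ss) e^(−t/τ).
T(282.2) = 25.6100 + (40.5300)·0.754569 = 56.1927 °C.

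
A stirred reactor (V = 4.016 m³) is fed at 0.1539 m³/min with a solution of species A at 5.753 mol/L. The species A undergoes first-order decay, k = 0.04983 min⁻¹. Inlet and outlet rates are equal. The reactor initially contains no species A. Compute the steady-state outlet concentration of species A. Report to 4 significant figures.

2.501 mol/L

Species balance: V dC/dt = Q C_in − Q C − k V C.
At steady state: 0 = Q C_in − (Q + kV) C_ss, so C_ss = Q C_in/(Q + kV).
C_ss = 0.1539·5.753/(0.1539 + 0.04983·4.016) = 0.885387/0.354017 = 2.50097 mol/L.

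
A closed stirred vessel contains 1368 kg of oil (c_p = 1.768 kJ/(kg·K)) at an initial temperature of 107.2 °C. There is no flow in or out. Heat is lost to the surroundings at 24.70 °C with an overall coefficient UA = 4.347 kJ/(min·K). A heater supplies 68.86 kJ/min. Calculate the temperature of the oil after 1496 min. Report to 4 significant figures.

M c_p dT/dt = −UA(T − T_amb) + Q̇.
dT/dt = (T_ss − T)/τ with T_ss = T_amb + Q̇/UA = 24.70 + 68.86/4.347 = 40.5408 °C, τ = M c_p/UA = 1368·1.768/4.347 = 556.389 min.
Solution: T(t) = T_ss + (T₀ − T_ss) e^(−t/τ).
T(1496) = 40.5408 + (66.6592)·0.0679648 = 45.0713 °C.

45.07 °C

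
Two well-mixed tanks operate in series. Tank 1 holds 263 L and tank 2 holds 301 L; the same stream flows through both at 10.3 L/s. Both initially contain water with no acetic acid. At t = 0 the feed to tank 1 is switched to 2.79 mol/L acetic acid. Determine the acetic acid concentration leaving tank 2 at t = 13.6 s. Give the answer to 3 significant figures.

0.250 mol/L

Time constants: τᵢ = Vᵢ/Q for each well-mixed tank.
τ₁ = 263/10.3 = 25.534 s; τ₂ = 301/10.3 = 29.223 s.
Tank 1: C₁ = C_in(1 − e^(−t/τ₁)). Tank 2 (τ₁ ≠ τ₂): C₂ = C_in[1 − (τ₁ e^(−t/τ₁) − τ₂ e^(−t/τ₂))/(τ₁ − τ₂)].
At t = 13.6: e^(−t/τ₁) = 0.58706, e^(−t/τ₂) = 0.62790.
C₂ = 2.79·[1 − (25.534·0.58706 − 29.223·0.62790)/(-3.6893)] = 2.79·0.089501 = 0.24971 mol/L.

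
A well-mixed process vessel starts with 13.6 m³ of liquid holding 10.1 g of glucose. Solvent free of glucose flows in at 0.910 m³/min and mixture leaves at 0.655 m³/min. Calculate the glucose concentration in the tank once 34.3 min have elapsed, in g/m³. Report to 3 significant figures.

0.126 g/m³

Total volume: dV/dt = Q_in − Q_out = 0.25500 m³/min, so V(t) = 13.6 + 0.25500 t and V(34.3) = 22.346 m³.
Species balance (pure solvent in): dm/dt = −Q_out · m/V(t).
Separate: dm/m = −Q_out dt/V(t) ⇒ ln(m/m₀) = −(Q_out/(Q_in−Q_out)) ln(V/V₀).
m = m₀ (V₀/V)^(Q_out/(Q_in−Q_out)) = 10.1 × (13.6/22.346)^(2.5686) = 2.8206 g.
C = m/V = 2.8206/22.346 = 0.12622 g/m³.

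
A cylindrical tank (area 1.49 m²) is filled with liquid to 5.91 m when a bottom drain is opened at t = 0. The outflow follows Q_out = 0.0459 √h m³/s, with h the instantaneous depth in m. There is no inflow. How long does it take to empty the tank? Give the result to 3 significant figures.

A dh/dt = −Q_out = −0.0459 √h.
∫ h^(−1/2) dh = −(0.0459/A) ∫ dt, giving 2√h = 2√h₀ − (0.0459/A) t.
Set h = 0: 2√h₀ = (0.0459/A) t_empty ⇒ t_empty = 2A√h₀/0.0459.
t_empty = 2·1.49·√5.91/0.0459 = 2.9800·2.4310/0.0459 = 157.83 s.

158 s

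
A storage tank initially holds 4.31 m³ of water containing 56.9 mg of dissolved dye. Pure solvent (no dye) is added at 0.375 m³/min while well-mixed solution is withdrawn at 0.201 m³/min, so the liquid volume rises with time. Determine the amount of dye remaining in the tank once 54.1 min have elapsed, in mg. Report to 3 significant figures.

14.9 mg

Let m(t) be the amount of dye. Volume: V(t) = V₀ + (Q_in − Q_out) t = 4.31 + 0.17400 t; V(54.1) = 13.723 m³.
Species balance (pure solvent in): dm/dt = −Q_out · m/V(t).
dm/m = −Q_out dt/(V₀ + 0.17400 t); integrating gives ln(m/m₀) = −(Q_out/(Q_in−Q_out)) ln(V/V₀).
m = m₀ (V₀/V)^(Q_out/(Q_in−Q_out)) = 56.9 × (4.31/13.723)^(1.1552) = 14.931 mg.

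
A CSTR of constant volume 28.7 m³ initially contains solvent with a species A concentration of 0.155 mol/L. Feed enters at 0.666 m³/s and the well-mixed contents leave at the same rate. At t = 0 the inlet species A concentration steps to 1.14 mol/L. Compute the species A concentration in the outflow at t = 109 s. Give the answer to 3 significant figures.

1.06 mol/L

Accumulation = in − out for the solute gives V dC/dt = Q(C_in − C).
So dC/dt = (C_in − C)/τ with τ = V/Q = 28.7/0.666 = 43.093 s.
This is linear first-order; C(t) = C_in + (C₀ − C_in) e^(−t/τ).
C(109) = 1.14 + (0.155 − 1.14)·e^(−109/43.093) = 1.14 + (-0.98500)·0.079706 = 1.0615 mol/L.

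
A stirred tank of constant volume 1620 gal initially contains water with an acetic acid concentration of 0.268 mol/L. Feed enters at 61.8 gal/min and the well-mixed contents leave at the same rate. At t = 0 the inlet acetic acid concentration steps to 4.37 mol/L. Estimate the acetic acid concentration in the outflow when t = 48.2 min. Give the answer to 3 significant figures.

Unsteady species balance (constant V, well mixed): V dC/dt = Q(C_in − C).
Time constant τ = V/Q = 1620/61.8 = 26.214 min.
Solution: C(t) = C_in + (C₀ − C_in) e^(−t/τ).
C(48.2) = 4.37 + (0.268 − 4.37)·e^(−48.2/26.214) = 4.37 + (-4.1020)·0.15902 = 3.7177 mol/L.

3.72 mol/L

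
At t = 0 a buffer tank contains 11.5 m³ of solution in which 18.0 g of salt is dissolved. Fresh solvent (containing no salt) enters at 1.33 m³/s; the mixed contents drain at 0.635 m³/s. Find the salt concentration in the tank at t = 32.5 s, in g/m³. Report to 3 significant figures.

0.196 g/m³

Let m(t) be the amount of salt. Volume: V(t) = V₀ + (Q_in − Q_out) t = 11.5 + 0.69500 t; V(32.5) = 34.088 m³.
Solute balance: dm/dt = 0 − Q_out C = −Q_out m/V(t).
Separate: dm/m = −Q_out dt/V(t) ⇒ ln(m/m₀) = −(Q_out/(Q_in−Q_out)) ln(V/V₀).
m = m₀ (V₀/V)^(Q_out/(Q_in−Q_out)) = 18.0 × (11.5/34.088)^(0.91367) = 6.6698 g.
C = m/V = 6.6698/34.088 = 0.19567 g/m³.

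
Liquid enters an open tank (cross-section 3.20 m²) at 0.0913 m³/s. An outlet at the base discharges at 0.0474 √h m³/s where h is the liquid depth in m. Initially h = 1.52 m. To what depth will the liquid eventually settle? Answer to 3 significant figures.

3.71 m

Level balance: A dh/dt = 0.0913 − 0.0474 √h. Setting dh/dt = 0:
Q_in = 0.0474 √h_ss ⇒ √h_ss = 0.0913/0.0474 = 1.9262.
h_ss = 1.9262² = 3.7101 m. (Since h₀ = 1.52 m < h_ss, the level will rise toward this value.)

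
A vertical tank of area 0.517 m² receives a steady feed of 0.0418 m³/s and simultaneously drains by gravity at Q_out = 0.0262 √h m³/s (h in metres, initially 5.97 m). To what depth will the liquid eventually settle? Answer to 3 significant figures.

Mass balance (ρ constant): A dh/dt = Q_in − 0.0262 √h. At steady state dh/dt = 0:
Q_in = 0.0262 √h_ss ⇒ √h_ss = 0.0418/0.0262 = 1.5954.
h_ss = 1.5954² = 2.5454 m. (Since h₀ = 5.97 m > h_ss, the level will fall toward this value.)

2.55 m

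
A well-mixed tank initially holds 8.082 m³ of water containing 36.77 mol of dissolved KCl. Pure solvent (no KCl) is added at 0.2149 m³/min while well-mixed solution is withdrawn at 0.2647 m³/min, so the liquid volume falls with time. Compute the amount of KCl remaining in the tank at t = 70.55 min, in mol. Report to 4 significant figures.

Let m(t) be the amount of KCl. Volume: V(t) = V₀ + (Q_in − Q_out) t = 8.082 − 0.0498000 t; V(70.55) = 4.56861 m³.
Species balance (pure solvent in): dm/dt = −Q_out · m/V(t).
Separate: dm/m = −Q_out dt/V(t) ⇒ ln(m/m₀) = −(Q_out/(Q_in−Q_out)) ln(V/V₀).
m = m₀ (V₀/V)^(Q_out/(Q_in−Q_out)) = 36.77 × (8.082/4.56861)^(-5.31526) = 1.77304 mol.

1.773 mol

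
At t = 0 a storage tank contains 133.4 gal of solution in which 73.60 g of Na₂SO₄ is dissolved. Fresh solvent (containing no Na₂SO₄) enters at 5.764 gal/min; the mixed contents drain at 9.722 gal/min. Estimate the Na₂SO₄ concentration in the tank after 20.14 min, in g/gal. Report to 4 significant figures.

0.1466 g/gal

Total volume: dV/dt = Q_in − Q_out = -3.95800 gal/min, so V(t) = 133.4 − 3.95800 t and V(20.14) = 53.6859 gal.
No Na₂SO₄ enters, so dm/dt = −Q_out · (m/V).
Separate: dm/m = −Q_out dt/V(t) ⇒ ln(m/m₀) = −(Q_out/(Q_in−Q_out)) ln(V/V₀).
m = m₀ (V₀/V)^(Q_out/(Q_in−Q_out)) = 73.60 × (133.4/53.6859)^(-2.45629) = 7.86894 g.
C = m/V = 7.86894/53.6859 = 0.146574 g/gal.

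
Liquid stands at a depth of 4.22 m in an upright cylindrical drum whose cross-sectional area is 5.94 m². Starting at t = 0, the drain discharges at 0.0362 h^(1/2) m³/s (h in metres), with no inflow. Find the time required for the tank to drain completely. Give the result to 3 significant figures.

With no inflow, A dh/dt = −0.0362 √h.
∫ h^(−1/2) dh = −(0.0362/A) ∫ dt, giving 2√h = 2√h₀ − (0.0362/A) t.
Set h = 0: 2√h₀ = (0.0362/A) t_empty ⇒ t_empty = 2A√h₀/0.0362.
t_empty = 2·5.94·√4.22/0.0362 = 11.880·2.0543/0.0362 = 674.16 s.

674 s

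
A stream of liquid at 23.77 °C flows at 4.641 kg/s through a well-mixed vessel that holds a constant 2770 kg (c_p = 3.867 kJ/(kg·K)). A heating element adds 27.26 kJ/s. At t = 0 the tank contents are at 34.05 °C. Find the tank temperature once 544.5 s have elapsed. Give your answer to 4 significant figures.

28.81 °C

M c_p dT/dt = ṁ c_p (T_in − T) + Q̇.
τ = M/ṁ = 596.854 s; T_ss = T_in + Q̇/(ṁ c_p) = 23.77 + 27.26/(4.641·3.867) = 25.2889 °C.
T approaches T_ss exponentially: T(t) = T_ss + (T₀ − T_ss) e^(−t/τ).
T(544.5) = 25.2889 + (8.76106)·e^(−544.5/596.854) = 25.2889 + (8.76106)·0.401606 = 28.8074 °C.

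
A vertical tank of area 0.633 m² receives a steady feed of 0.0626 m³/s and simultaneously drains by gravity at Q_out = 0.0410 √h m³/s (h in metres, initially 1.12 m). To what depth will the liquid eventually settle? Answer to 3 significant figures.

2.33 m

A dh/dt = Q_in − 0.0410 √h. Steady state requires inflow = outflow:
Q_in = 0.0410 √h_ss ⇒ √h_ss = 0.0626/0.0410 = 1.5268.
h_ss = 1.5268² = 2.3312 m. (Since h₀ = 1.12 m < h_ss, the level will rise toward this value.)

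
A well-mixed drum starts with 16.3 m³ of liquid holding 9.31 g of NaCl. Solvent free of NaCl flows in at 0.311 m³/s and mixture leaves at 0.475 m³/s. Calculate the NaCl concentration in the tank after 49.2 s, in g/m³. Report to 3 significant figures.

0.156 g/m³

Total volume: dV/dt = Q_in − Q_out = -0.16400 m³/s, so V(t) = 16.3 − 0.16400 t and V(49.2) = 8.2312 m³.
Species balance (pure solvent in): dm/dt = −Q_out · m/V(t).
dm/m = −Q_out dt/(V₀ − 0.16400 t); integrating gives ln(m/m₀) = −(Q_out/(Q_in−Q_out)) ln(V/V₀).
m = m₀ (V₀/V)^(Q_out/(Q_in−Q_out)) = 9.31 × (16.3/8.2312)^(-2.8963) = 1.2869 g.
C = m/V = 1.2869/8.2312 = 0.15634 g/m³.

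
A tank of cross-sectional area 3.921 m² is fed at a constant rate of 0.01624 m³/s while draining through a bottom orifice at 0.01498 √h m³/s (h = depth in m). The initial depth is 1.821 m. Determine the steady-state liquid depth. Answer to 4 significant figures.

Level balance: A dh/dt = 0.01624 − 0.01498 √h. Setting dh/dt = 0:
Q_in = 0.01498 √h_ss ⇒ √h_ss = 0.01624/0.01498 = 1.08411.
h_ss = 1.08411² = 1.17530 m. (Since h₀ = 1.821 m > h_ss, the level will fall toward this value.)

1.175 m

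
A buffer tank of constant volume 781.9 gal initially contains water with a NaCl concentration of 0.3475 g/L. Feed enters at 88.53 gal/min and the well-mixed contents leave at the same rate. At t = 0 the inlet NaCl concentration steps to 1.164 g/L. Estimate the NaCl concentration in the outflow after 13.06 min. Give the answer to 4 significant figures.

Mass balance on the solute (V constant): V dC/dt = Q(C_in − C).
Time constant τ = V/Q = 781.9/88.53 = 8.83203 min.
This is linear first-order; C(t) = C_in + (C₀ − C_in) e^(−t/τ).
C(13.06) = 1.164 + (0.3475 − 1.164)·e^(−13.06/8.83203) = 1.164 + (-0.816500)·0.227932 = 0.977894 g/L.

0.9779 g/L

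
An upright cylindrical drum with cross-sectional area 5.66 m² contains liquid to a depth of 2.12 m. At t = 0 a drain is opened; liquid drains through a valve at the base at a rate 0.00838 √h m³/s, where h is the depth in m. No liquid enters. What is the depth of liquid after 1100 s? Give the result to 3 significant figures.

A dh/dt = −Q_out = −0.00838 √h.
Separate and integrate: 2(√h − √h₀) = −(0.00838/A) t.
√h = √2.12 − 0.00838·1100/(2·5.66) = 1.4560 − 0.81431 = 0.64171.
h = 0.64171² = 0.41179 m.

0.412 m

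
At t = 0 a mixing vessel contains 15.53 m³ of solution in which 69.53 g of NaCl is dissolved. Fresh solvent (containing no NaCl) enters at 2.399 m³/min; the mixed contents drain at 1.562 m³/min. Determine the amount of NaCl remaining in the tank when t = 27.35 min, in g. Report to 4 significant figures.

Total volume: dV/dt = Q_in − Q_out = 0.837000 m³/min, so V(t) = 15.53 + 0.837000 t and V(27.35) = 38.4220 m³.
No NaCl enters, so dm/dt = −Q_out · (m/V).
Separate: dm/m = −Q_out dt/V(t) ⇒ ln(m/m₀) = −(Q_out/(Q_in−Q_out)) ln(V/V₀).
m = m₀ (V₀/V)^(Q_out/(Q_in−Q_out)) = 69.53 × (15.53/38.4220)^(1.86619) = 12.8233 g.

12.82 g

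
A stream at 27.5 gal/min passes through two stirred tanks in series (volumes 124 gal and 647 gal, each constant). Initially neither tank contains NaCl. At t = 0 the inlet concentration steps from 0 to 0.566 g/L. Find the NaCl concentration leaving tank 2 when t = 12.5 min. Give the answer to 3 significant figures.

0.163 g/L

Time constants: τᵢ = Vᵢ/Q for each well-mixed tank.
τ₁ = 124/27.5 = 4.5091 min; τ₂ = 647/27.5 = 23.527 min.
Tank 1: C₁ = C_in(1 − e^(−t/τ₁)). Tank 2 (τ₁ ≠ τ₂): C₂ = C_in[1 − (τ₁ e^(−t/τ₁) − τ₂ e^(−t/τ₂))/(τ₁ − τ₂)].
At t = 12.5: e^(−t/τ₁) = 0.062526, e^(−t/τ₂) = 0.58784.
C₂ = 0.566·[1 − (4.5091·0.062526 − 23.527·0.58784)/(-19.018)] = 0.566·0.28761 = 0.16279 g/L.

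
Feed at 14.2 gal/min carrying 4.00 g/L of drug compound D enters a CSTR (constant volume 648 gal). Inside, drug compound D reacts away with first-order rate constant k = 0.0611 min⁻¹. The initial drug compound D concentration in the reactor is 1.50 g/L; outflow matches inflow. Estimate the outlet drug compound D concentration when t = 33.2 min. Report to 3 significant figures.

1.08 g/L

V dC/dt = Q(C_in − C) − k V C.
dC/dt = (Q/V) C_in − (Q/V + k) C; effective rate a = Q/V + k = 0.021914 + 0.0611 = 0.083014 min⁻¹.
C_ss = Q C_in/(Q + kV) = 1.0559 g/L; C(t) = C_ss + (C₀ − C_ss) e^(−a t).
C(33.2) = 1.0559 + (0.44410)·e^(−0.083014·33.2) = 1.0559 + (0.44410)·0.063542 = 1.0841 g/L.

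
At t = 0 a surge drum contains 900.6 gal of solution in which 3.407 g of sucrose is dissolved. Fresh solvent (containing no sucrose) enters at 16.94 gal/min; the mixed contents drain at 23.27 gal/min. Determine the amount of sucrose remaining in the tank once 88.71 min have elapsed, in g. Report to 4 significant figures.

0.09392 g

Total volume: dV/dt = Q_in − Q_out = -6.33000 gal/min, so V(t) = 900.6 − 6.33000 t and V(88.71) = 339.066 gal.
Solute balance: dm/dt = 0 − Q_out C = −Q_out m/V(t).
Separate: dm/m = −Q_out dt/V(t) ⇒ ln(m/m₀) = −(Q_out/(Q_in−Q_out)) ln(V/V₀).
m = m₀ (V₀/V)^(Q_out/(Q_in−Q_out)) = 3.407 × (900.6/339.066)^(-3.67615) = 0.0939236 g.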